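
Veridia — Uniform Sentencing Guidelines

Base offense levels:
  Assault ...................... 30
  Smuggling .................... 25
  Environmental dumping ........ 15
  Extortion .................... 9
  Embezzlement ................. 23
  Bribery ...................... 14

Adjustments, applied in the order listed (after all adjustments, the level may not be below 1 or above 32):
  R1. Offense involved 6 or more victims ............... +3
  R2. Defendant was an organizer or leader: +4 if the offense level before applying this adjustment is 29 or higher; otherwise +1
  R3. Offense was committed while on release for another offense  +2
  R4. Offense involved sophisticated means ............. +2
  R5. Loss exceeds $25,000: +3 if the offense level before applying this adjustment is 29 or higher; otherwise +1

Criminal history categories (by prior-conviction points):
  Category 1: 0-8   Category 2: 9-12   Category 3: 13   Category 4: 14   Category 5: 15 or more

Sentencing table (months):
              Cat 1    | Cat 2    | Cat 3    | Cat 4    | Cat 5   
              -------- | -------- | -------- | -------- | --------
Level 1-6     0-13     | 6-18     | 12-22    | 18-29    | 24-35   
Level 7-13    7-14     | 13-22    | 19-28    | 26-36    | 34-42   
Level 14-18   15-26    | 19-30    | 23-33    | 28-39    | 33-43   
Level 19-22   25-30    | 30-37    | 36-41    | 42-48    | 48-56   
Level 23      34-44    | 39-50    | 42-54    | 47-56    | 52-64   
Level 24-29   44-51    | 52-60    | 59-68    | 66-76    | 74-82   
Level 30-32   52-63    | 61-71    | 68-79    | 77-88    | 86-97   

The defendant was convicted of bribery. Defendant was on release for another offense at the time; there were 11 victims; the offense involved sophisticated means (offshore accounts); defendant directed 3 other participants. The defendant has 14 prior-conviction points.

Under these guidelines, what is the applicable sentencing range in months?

42-48 months

Base offense level for bribery: 14.
R1 applies: 14 + 3 = 17.
R2 applies (level before this adjustment is 17 < 29, so +1): 17 + 1 = 18.
R3 applies: 18 + 2 = 20.
R4 applies: 20 + 2 = 22.
R5 does not apply.
Final offense level: 22.
Criminal history: 14 prior points → Category 4 (14).
Level 22 falls in the 19-22 band.
Grid: Level 19-22 × Category 4 = 42-48 months.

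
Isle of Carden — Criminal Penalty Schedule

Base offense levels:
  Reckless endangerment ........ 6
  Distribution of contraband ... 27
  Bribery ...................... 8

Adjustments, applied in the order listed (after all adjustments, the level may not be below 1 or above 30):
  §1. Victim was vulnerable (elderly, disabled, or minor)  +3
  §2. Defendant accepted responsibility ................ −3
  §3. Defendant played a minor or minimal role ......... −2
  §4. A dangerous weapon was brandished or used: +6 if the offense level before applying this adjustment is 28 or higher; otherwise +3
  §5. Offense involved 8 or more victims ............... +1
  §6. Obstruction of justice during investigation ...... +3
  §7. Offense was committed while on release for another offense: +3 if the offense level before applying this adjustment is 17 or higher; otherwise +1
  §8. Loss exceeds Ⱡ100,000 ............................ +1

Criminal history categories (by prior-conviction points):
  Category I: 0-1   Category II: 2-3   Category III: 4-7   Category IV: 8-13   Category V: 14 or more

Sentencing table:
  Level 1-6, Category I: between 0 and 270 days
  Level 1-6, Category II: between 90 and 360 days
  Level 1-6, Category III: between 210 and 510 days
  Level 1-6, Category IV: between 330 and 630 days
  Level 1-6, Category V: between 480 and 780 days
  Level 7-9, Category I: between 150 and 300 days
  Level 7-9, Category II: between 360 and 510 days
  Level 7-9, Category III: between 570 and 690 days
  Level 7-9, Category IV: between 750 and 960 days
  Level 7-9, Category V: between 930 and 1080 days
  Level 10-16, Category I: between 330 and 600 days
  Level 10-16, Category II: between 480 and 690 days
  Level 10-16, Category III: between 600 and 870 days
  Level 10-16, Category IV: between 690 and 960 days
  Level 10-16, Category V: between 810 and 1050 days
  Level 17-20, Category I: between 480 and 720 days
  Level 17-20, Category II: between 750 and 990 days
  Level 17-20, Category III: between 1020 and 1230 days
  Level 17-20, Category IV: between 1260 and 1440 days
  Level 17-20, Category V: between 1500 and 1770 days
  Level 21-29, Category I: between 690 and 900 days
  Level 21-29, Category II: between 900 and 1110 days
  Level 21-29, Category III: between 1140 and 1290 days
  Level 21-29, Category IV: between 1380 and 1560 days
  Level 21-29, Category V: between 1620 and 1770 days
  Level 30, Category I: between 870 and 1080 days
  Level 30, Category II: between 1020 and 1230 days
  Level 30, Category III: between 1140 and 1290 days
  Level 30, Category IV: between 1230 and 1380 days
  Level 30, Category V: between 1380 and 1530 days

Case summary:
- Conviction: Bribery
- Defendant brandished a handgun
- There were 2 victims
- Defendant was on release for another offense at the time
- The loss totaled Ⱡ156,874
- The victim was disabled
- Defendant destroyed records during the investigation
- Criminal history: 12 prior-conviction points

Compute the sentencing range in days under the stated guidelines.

Base offense level for bribery: 8.
§1 applies: 8 + 3 = 11.
§4 applies (level before this adjustment is 11 < 28, so +3): 11 + 3 = 14.
§5 does not apply.
§6 applies: 14 + 3 = 17.
§7 applies (level before this adjustment is 17 ≥ 17, so +3): 17 + 3 = 20.
§8 applies: 20 + 1 = 21.
Final offense level: 21.
Criminal history: 12 prior points → Category IV (8-13).
Level 21 falls in the 21-29 band.
Grid: Level 21-29 × Category IV = 1380-1560 days.

1380-1560 days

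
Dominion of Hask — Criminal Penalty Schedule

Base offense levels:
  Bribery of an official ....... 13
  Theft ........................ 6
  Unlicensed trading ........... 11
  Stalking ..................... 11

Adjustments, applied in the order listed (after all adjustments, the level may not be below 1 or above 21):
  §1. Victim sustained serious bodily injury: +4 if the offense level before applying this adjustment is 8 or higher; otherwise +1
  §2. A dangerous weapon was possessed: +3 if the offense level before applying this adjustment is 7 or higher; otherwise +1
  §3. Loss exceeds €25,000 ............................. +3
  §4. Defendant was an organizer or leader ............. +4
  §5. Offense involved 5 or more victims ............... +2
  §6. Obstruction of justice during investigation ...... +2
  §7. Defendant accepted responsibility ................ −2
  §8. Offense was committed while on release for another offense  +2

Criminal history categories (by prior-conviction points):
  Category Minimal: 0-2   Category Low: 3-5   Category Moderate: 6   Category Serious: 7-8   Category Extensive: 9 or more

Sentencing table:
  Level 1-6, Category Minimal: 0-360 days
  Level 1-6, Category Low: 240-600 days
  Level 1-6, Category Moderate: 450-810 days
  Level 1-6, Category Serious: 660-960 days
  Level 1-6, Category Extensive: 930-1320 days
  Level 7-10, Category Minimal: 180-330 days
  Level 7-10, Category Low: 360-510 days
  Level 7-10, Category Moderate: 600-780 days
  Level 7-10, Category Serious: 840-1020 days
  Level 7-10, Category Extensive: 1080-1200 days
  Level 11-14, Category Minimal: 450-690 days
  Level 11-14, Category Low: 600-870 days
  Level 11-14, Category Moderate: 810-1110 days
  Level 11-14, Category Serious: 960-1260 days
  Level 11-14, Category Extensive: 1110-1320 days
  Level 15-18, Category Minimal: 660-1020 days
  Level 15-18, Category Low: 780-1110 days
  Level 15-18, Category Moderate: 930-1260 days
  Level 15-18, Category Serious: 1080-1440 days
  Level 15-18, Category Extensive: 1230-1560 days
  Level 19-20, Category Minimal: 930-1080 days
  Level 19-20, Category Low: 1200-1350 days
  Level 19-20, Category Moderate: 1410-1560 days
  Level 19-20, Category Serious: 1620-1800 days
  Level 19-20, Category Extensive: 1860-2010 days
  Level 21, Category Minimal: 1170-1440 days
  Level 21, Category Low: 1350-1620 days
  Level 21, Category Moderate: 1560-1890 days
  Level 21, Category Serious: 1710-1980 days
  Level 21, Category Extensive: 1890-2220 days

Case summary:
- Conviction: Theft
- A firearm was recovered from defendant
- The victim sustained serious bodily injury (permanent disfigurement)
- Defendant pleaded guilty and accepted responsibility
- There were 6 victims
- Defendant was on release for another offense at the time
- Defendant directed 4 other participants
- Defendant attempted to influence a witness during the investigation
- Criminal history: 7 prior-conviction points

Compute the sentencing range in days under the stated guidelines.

1080-1440 days

Base offense level for theft: 6.
§1 applies (level before this adjustment is 6 < 8, so +1): 6 + 1 = 7.
§2 applies (level before this adjustment is 7 ≥ 7, so +3): 7 + 3 = 10.
§4 applies: 10 + 4 = 14.
§5 applies: 14 + 2 = 16.
§6 applies: 16 + 2 = 18.
§7 applies: 18 − 2 = 16.
§8 applies: 16 + 2 = 18.
Final offense level: 18.
Criminal history: 7 prior points → Category Serious (7-8).
Level 18 falls in the 15-18 band.
Grid: Level 15-18 × Category Serious = 1080-1440 days.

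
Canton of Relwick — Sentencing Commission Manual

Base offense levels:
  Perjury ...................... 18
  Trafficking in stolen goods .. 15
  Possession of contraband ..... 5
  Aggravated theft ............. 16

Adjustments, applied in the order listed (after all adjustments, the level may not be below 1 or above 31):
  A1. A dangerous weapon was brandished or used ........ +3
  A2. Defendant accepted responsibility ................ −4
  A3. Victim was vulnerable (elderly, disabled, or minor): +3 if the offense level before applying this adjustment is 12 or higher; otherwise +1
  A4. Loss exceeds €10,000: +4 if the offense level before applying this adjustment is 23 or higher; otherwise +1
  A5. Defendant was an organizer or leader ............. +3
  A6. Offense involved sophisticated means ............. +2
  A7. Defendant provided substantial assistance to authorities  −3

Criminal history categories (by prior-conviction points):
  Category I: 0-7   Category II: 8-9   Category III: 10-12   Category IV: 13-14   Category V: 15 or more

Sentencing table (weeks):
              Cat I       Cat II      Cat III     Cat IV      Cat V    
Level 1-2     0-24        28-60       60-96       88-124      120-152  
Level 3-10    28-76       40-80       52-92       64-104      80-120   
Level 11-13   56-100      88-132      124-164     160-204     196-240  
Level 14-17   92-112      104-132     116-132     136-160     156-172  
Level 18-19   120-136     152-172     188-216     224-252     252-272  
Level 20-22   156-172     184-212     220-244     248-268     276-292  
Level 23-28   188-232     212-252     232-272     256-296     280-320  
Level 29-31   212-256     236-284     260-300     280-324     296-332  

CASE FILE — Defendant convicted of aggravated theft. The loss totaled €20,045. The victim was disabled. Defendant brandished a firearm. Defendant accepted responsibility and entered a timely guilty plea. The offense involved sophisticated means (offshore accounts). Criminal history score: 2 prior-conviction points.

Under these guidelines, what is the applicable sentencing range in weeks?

Base offense level for aggravated theft: 16.
A1 applies: 16 + 3 = 19.
A2 applies: 19 − 4 = 15.
A3 applies (level before this adjustment is 15 ≥ 12, so +3): 15 + 3 = 18.
A4 applies (level before this adjustment is 18 < 23, so +1): 18 + 1 = 19.
A5 does not apply.
A6 applies: 19 + 2 = 21.
Final offense level: 21.
Criminal history: 2 prior points → Category I (0-7).
Level 21 falls in the 20-22 band.
Grid: Level 20-22 × Category I = 156-172 weeks.

156-172 weeks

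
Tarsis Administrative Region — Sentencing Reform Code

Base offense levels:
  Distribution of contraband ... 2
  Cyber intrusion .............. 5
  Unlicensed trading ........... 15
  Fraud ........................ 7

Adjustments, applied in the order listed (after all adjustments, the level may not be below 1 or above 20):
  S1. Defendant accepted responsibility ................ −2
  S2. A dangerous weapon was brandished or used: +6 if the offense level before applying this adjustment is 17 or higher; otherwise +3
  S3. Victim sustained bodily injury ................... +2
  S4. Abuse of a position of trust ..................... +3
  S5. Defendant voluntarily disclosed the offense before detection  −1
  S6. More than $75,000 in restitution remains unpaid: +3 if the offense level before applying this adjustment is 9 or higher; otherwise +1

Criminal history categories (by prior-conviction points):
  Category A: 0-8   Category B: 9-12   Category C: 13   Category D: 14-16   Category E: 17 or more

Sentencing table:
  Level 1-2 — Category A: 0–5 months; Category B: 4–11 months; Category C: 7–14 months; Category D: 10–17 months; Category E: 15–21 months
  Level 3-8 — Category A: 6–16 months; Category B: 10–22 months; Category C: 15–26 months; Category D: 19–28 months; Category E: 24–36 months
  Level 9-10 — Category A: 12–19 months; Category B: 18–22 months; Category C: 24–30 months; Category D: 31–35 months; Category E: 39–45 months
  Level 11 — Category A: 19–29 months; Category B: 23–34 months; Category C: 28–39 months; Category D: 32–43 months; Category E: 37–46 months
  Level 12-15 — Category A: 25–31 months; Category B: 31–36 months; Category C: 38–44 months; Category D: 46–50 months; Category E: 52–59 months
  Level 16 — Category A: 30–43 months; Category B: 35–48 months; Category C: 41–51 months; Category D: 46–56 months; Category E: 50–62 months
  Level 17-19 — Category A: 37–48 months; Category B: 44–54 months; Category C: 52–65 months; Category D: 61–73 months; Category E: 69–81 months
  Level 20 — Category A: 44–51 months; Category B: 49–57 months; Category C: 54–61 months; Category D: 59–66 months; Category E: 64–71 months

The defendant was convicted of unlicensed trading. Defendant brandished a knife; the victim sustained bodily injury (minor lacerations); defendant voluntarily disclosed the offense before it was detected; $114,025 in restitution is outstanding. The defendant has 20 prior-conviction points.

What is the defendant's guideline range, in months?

Base offense level for unlicensed trading: 15.
S2 applies (level before this adjustment is 15 < 17, so +3): 15 + 3 = 18.
S3 applies: 18 + 2 = 20.
S4 does not apply.
S5 applies: 20 − 1 = 19.
S6 applies (level before this adjustment is 19 ≥ 9, so +3): 19 + 3 = 22.
Level 22 exceeds the maximum of 20; capped at 20.
Final offense level: 20.
Criminal history: 20 prior points → Category E (17+).
Level 20 falls in the 20 band.
Grid: Level 20 × Category E = 64-71 months.

64-71 months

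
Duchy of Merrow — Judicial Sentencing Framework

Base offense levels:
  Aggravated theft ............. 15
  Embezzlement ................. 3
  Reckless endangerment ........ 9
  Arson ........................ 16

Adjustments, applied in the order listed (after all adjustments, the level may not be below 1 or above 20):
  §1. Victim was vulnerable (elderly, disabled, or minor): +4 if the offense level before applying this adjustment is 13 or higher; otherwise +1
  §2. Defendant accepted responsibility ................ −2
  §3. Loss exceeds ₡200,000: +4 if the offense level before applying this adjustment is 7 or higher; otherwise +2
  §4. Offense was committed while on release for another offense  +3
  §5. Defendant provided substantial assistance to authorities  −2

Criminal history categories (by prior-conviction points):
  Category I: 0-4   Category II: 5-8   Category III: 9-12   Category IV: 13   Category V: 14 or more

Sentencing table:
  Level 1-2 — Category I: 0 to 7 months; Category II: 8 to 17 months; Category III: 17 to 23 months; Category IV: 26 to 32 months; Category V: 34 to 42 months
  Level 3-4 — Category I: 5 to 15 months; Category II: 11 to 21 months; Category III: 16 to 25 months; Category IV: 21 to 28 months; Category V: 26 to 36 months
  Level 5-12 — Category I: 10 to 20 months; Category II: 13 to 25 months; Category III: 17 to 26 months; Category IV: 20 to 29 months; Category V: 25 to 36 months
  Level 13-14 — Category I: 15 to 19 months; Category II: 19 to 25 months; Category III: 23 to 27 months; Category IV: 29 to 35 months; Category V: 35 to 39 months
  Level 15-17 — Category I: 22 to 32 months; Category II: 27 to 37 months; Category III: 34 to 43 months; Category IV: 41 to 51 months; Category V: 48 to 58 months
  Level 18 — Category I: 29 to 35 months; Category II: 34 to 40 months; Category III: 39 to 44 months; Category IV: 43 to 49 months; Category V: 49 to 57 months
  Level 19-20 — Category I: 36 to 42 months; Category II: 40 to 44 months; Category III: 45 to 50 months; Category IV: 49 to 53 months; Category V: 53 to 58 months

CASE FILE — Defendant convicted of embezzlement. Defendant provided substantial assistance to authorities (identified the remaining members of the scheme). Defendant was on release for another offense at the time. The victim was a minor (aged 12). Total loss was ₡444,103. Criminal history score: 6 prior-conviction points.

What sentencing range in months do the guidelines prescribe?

Base offense level for embezzlement: 3.
§1 applies (level before this adjustment is 3 < 13, so +1): 3 + 1 = 4.
§3 applies (level before this adjustment is 4 < 7, so +2): 4 + 2 = 6.
§4 applies: 6 + 3 = 9.
§5 applies: 9 − 2 = 7.
Final offense level: 7.
Criminal history: 6 prior points → Category II (5-8).
Level 7 falls in the 5-12 band.
Grid: Level 5-12 × Category II = 13-25 months.

13-25 months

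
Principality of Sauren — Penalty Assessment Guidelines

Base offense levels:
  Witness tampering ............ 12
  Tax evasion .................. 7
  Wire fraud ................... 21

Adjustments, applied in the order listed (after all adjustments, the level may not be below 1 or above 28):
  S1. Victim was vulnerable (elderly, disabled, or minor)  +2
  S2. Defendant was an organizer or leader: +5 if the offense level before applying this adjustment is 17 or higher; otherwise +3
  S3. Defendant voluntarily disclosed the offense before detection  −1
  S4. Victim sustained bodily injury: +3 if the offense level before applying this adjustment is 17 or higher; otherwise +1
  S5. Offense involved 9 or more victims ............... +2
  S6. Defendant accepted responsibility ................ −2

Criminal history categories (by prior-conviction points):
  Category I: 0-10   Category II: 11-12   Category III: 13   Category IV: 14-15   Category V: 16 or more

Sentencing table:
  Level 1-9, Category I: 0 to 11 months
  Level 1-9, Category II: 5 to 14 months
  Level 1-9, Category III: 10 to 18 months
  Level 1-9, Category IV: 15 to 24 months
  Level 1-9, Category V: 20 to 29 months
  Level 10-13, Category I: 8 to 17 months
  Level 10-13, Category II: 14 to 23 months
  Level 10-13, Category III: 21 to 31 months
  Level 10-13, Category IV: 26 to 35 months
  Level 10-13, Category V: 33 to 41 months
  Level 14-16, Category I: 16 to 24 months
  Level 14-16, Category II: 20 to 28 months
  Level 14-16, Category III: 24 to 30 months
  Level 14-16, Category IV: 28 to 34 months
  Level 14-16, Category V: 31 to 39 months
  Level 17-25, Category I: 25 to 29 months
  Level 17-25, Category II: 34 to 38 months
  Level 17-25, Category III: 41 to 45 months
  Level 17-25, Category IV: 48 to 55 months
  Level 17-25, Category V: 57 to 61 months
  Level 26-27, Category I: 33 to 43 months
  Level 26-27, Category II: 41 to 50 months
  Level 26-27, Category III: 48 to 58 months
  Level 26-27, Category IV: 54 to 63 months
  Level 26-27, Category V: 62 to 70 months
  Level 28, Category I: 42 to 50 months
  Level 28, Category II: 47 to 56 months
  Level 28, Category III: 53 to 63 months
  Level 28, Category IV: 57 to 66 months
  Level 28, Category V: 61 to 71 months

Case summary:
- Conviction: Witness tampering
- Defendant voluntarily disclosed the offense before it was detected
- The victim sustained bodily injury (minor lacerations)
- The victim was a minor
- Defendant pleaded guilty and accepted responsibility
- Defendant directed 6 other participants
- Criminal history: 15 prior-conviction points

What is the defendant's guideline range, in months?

Base offense level for witness tampering: 12.
S1 applies: 12 + 2 = 14.
S2 applies (level before this adjustment is 14 < 17, so +3): 14 + 3 = 17.
S3 applies: 17 − 1 = 16.
S4 applies (level before this adjustment is 16 < 17, so +1): 16 + 1 = 17.
S5 does not apply.
S6 applies: 17 − 2 = 15.
Final offense level: 15.
Criminal history: 15 prior points → Category IV (14-15).
Level 15 falls in the 14-16 band.
Grid: Level 14-16 × Category IV = 28-34 months.

28-34 months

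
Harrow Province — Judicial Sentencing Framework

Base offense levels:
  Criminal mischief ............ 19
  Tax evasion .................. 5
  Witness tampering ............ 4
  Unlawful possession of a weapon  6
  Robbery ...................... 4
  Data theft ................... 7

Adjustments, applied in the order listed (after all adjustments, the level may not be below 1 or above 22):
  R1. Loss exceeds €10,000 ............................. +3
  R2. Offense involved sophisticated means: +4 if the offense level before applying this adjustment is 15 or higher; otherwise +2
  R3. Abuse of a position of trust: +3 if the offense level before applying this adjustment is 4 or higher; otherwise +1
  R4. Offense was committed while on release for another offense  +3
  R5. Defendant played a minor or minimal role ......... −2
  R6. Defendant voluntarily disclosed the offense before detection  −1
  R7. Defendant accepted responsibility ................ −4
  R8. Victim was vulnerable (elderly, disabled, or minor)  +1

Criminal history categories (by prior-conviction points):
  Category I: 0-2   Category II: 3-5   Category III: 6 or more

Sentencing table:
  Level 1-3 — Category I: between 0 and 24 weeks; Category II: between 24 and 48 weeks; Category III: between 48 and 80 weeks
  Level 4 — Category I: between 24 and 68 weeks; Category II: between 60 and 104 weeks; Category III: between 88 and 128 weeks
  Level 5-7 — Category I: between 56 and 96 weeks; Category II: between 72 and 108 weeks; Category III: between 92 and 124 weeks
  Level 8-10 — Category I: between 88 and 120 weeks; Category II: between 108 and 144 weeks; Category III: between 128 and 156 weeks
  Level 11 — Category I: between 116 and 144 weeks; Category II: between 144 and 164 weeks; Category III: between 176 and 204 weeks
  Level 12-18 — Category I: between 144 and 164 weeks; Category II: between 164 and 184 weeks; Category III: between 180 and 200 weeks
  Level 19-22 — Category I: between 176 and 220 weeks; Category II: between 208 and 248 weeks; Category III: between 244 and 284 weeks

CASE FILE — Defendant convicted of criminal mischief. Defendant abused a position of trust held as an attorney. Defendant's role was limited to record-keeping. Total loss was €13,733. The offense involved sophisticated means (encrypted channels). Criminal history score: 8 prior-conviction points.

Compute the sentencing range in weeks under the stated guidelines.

Base offense level for criminal mischief: 19.
R1 applies: 19 + 3 = 22.
R2 applies (level before this adjustment is 22 ≥ 15, so +4): 22 + 4 = 26.
R3 applies (level before this adjustment is 26 ≥ 4, so +3): 26 + 3 = 29.
R4 does not apply.
R5 applies: 29 − 2 = 27.
R6 does not apply.
R7 does not apply.
Level 27 exceeds the maximum of 22; capped at 22.
Final offense level: 22.
Criminal history: 8 prior points → Category III (6+).
Level 22 falls in the 19-22 band.
Grid: Level 19-22 × Category III = 244-284 weeks.

244-284 weeks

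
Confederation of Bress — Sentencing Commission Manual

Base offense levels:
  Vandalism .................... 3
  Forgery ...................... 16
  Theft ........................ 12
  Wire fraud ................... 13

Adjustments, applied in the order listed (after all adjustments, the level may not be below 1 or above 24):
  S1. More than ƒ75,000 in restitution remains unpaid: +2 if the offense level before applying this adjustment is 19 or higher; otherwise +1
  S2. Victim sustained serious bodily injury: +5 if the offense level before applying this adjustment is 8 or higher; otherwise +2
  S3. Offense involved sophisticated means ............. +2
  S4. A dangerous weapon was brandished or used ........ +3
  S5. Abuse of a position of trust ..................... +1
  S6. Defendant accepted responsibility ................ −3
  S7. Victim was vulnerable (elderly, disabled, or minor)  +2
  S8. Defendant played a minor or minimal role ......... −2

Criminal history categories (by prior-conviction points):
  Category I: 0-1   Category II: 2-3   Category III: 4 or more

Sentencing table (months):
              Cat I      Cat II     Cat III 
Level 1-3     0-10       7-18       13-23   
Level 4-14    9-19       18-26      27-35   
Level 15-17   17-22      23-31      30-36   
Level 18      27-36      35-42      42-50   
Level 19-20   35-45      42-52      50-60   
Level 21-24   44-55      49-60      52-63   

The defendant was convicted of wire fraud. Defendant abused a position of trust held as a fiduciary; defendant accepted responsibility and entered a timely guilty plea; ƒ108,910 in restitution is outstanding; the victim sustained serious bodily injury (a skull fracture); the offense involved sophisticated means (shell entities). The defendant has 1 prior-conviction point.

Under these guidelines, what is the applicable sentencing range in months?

Base offense level for wire fraud: 13.
S1 applies (level before this adjustment is 13 < 19, so +1): 13 + 1 = 14.
S2 applies (level before this adjustment is 14 ≥ 8, so +5): 14 + 5 = 19.
S3 applies: 19 + 2 = 21.
S4 does not apply.
S5 applies: 21 + 1 = 22.
S6 applies: 22 − 3 = 19.
S7 does not apply.
Final offense level: 19.
Criminal history: 1 prior point → Category I (0-1).
Level 19 falls in the 19-20 band.
Grid: Level 19-20 × Category I = 35-45 months.

35-45 months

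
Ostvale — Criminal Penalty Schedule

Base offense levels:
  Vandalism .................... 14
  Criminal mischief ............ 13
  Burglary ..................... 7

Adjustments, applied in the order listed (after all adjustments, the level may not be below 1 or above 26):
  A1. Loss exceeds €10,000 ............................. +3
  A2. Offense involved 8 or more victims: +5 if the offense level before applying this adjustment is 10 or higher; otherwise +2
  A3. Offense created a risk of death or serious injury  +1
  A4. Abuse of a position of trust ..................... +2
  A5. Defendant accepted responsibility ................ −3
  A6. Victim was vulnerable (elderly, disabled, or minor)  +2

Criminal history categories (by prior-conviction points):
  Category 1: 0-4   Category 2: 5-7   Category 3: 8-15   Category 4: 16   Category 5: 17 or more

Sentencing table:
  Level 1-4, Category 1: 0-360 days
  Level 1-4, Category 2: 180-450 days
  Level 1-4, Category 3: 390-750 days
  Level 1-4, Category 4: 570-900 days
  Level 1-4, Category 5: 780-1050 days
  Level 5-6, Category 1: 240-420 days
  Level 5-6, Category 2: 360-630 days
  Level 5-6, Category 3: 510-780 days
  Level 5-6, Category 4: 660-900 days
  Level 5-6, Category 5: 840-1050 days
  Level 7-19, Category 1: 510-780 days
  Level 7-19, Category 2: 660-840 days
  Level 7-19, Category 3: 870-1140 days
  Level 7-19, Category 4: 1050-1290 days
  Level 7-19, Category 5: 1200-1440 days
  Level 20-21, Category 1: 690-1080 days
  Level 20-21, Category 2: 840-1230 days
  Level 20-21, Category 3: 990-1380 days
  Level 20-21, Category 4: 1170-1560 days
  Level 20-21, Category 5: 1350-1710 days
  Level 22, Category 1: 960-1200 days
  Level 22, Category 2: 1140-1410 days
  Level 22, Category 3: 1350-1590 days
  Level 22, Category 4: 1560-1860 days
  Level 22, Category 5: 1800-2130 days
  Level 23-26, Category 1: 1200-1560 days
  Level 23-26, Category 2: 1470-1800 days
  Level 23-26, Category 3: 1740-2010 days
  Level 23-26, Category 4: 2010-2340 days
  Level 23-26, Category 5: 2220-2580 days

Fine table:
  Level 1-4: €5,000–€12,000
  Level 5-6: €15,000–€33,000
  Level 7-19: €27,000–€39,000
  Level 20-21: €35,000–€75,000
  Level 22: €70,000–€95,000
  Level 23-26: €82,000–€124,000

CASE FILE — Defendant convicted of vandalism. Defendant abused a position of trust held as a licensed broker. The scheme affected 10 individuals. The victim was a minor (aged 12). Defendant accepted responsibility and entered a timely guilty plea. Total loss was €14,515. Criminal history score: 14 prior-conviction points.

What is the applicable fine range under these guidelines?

€82,000–€124,000

Base offense level for vandalism: 14.
A1 applies: 14 + 3 = 17.
A2 applies (level before this adjustment is 17 ≥ 10, so +5): 17 + 5 = 22.
A4 applies: 22 + 2 = 24.
A5 applies: 24 − 3 = 21.
A6 applies: 21 + 2 = 23.
Final offense level: 23.
Level 23 falls in the 23-26 band.
Fine table: Level 23-26 → €82,000–€124,000.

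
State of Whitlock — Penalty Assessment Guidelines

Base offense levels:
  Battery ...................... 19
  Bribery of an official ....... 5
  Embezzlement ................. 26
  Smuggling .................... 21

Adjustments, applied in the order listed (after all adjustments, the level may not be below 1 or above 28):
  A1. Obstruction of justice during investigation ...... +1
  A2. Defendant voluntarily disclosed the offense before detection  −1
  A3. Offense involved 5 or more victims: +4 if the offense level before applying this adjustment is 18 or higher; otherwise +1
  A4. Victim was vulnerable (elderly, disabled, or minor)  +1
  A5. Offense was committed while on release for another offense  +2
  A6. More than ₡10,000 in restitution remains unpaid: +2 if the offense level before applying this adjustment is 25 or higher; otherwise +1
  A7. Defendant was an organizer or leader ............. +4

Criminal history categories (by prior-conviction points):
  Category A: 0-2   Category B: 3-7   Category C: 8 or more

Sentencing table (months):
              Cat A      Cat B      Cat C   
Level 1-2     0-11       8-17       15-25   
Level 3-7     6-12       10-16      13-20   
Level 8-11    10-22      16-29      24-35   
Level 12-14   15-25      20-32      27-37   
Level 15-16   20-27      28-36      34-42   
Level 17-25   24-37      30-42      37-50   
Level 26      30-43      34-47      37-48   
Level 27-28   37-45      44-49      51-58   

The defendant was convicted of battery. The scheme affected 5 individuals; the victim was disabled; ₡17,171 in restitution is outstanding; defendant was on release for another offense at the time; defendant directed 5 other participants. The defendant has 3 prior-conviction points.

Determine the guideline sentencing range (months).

44-49 months

Base offense level for battery: 19.
A2 does not apply.
A3 applies (level before this adjustment is 19 ≥ 18, so +4): 19 + 4 = 23.
A4 applies: 23 + 1 = 24.
A5 applies: 24 + 2 = 26.
A6 applies (level before this adjustment is 26 ≥ 25, so +2): 26 + 2 = 28.
A7 applies: 28 + 4 = 32.
Level 32 exceeds the maximum of 28; capped at 28.
Final offense level: 28.
Criminal history: 3 prior points → Category B (3-7).
Level 28 falls in the 27-28 band.
Grid: Level 27-28 × Category B = 44-49 months.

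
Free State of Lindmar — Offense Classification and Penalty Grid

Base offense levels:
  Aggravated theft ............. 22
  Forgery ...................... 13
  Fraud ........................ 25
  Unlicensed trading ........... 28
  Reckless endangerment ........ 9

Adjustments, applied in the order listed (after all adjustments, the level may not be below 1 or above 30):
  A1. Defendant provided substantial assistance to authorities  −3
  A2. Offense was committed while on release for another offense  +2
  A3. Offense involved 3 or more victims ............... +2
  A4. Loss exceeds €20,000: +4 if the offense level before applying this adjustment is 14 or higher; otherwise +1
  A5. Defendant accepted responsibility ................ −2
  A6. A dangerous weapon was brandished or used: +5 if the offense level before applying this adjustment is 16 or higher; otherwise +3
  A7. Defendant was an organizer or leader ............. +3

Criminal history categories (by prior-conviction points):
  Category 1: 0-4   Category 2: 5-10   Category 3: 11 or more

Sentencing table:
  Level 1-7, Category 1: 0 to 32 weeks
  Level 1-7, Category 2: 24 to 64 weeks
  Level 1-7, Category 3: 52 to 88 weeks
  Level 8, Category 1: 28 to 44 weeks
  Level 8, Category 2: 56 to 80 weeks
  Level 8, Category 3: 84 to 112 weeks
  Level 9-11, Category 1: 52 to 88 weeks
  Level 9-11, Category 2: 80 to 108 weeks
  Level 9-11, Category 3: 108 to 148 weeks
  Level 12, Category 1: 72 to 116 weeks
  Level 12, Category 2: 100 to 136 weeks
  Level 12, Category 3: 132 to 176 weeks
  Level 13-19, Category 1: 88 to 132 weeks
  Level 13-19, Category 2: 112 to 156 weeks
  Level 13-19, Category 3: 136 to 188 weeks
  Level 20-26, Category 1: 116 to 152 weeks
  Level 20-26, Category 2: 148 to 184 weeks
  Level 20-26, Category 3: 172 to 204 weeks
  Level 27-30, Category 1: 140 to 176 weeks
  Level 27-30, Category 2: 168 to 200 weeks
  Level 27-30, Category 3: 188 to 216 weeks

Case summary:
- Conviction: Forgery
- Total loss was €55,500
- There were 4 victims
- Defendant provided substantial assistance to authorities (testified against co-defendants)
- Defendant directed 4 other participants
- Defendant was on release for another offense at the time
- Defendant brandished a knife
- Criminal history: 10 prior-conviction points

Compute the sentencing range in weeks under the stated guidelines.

Base offense level for forgery: 13.
A1 applies: 13 − 3 = 10.
A2 applies: 10 + 2 = 12.
A3 applies: 12 + 2 = 14.
A4 applies (level before this adjustment is 14 ≥ 14, so +4): 14 + 4 = 18.
A6 applies (level before this adjustment is 18 ≥ 16, so +5): 18 + 5 = 23.
A7 applies: 23 + 3 = 26.
Final offense level: 26.
Criminal history: 10 prior points → Category 2 (5-10).
Level 26 falls in the 20-26 band.
Grid: Level 20-26 × Category 2 = 148-184 weeks.

148-184 weeks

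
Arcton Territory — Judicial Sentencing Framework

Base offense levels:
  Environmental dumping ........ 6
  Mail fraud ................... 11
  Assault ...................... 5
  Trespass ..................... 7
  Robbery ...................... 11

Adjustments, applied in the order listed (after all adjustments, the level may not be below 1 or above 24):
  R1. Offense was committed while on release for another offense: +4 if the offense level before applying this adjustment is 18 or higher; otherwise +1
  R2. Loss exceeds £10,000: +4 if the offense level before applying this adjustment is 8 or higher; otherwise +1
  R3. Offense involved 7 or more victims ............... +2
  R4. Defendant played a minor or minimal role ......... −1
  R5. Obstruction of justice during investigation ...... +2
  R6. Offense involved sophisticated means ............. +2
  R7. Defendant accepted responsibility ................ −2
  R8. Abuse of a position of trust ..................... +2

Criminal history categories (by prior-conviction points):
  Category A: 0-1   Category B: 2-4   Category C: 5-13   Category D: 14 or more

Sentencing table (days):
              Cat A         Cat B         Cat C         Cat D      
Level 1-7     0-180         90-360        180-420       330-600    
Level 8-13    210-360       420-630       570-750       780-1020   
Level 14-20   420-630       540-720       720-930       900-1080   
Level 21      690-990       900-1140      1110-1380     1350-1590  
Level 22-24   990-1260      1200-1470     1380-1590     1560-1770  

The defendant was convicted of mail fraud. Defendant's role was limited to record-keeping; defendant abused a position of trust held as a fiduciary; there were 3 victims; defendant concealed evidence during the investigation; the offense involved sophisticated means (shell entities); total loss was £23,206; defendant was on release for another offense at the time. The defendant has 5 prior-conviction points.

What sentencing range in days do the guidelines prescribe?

1110-1380 days

Base offense level for mail fraud: 11.
R1 applies (level before this adjustment is 11 < 18, so +1): 11 + 1 = 12.
R2 applies (level before this adjustment is 12 ≥ 8, so +4): 12 + 4 = 16.
R4 applies: 16 − 1 = 15.
R5 applies: 15 + 2 = 17.
R6 applies: 17 + 2 = 19.
R7 does not apply.
R8 applies: 19 + 2 = 21.
Final offense level: 21.
Criminal history: 5 prior points → Category C (5-13).
Level 21 falls in the 21 band.
Grid: Level 21 × Category C = 1110-1380 days.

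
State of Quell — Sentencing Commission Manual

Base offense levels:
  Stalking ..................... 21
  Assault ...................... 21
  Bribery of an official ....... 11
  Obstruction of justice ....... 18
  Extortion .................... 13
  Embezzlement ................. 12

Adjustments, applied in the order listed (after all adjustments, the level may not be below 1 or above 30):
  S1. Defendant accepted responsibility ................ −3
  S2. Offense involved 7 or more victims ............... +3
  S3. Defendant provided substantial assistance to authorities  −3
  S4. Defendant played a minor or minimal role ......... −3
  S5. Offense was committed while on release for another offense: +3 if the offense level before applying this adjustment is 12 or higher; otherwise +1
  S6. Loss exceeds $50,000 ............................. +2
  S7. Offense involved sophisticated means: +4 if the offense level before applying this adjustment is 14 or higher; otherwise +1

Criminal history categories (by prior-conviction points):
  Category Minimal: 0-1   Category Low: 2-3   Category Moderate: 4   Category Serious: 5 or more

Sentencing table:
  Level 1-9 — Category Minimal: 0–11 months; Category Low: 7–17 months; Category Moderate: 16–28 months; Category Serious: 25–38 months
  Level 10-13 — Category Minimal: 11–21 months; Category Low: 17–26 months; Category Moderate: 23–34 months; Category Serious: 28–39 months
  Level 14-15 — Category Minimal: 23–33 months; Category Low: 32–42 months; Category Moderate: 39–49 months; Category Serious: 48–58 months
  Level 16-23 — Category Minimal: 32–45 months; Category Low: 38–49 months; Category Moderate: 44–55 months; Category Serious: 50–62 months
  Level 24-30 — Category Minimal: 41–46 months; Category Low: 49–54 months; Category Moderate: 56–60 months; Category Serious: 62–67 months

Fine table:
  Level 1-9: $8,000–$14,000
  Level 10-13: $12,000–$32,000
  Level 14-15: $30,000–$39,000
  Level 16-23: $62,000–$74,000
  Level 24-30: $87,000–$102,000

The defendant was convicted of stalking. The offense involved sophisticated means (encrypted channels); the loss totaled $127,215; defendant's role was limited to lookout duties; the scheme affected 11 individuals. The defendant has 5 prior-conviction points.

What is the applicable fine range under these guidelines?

Base offense level for stalking: 21.
S1 does not apply.
S2 applies: 21 + 3 = 24.
S4 applies: 24 − 3 = 21.
S5 does not apply.
S6 applies: 21 + 2 = 23.
S7 applies (level before this adjustment is 23 ≥ 14, so +4): 23 + 4 = 27.
Final offense level: 27.
Level 27 falls in the 24-30 band.
Fine table: Level 24-30 → $87,000–$102,000.

$87,000–$102,000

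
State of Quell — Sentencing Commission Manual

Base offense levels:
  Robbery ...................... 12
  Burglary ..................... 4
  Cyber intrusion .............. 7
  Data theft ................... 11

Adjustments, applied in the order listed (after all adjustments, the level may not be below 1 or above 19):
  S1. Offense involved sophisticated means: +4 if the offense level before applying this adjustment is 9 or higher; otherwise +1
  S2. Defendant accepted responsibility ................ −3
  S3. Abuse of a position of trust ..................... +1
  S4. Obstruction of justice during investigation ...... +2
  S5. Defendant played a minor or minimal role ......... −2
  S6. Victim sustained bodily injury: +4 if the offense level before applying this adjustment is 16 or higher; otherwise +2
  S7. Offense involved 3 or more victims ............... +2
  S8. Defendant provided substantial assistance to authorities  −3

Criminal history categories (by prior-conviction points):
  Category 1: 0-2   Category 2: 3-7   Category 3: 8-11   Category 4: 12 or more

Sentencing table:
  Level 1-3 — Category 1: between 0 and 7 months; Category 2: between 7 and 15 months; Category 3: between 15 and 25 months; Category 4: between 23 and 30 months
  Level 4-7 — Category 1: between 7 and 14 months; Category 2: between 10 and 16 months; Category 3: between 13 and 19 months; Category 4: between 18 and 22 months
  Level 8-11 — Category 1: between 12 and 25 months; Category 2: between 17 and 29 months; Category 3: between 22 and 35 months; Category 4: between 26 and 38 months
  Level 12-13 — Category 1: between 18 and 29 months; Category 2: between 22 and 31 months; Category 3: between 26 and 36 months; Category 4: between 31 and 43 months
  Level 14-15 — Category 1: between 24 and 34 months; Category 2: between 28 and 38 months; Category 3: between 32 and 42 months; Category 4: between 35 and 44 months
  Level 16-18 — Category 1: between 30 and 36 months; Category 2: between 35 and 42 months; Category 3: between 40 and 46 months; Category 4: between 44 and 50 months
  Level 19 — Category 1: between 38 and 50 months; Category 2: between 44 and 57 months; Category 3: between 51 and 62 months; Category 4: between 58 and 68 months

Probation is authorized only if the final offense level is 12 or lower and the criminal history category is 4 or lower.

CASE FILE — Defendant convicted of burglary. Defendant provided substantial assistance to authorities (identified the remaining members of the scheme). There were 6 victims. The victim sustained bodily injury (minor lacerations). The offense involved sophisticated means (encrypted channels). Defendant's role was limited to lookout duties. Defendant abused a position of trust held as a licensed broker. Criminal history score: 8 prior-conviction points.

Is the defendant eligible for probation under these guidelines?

Yes

Base offense level for burglary: 4.
S1 applies (level before this adjustment is 4 < 9, so +1): 4 + 1 = 5.
S2 does not apply.
S3 applies: 5 + 1 = 6.
S4 does not apply.
S5 applies: 6 − 2 = 4.
S6 applies (level before this adjustment is 4 < 16, so +2): 4 + 2 = 6.
S7 applies: 6 + 2 = 8.
S8 applies: 8 − 3 = 5.
Final offense level: 5.
Criminal history: 8 prior points → Category 3 (8-11).
Level 5 falls in the 4-7 band.
Grid: Level 4-7 × Category 3 = 13-19 months.
Probation check: level 5 ≤ 12 and category 3 ≤ 4 → eligible.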